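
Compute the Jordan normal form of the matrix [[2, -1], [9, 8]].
J = [[5, 1], [0, 5]]

The characteristic polynomial is det(xI - A) = (x - 5)^2, so the eigenvalues are 5 (algebraic multiplicity 2).

For λ = 5: rank(A - 5I) = 1, rank((A - 5I)^2) = 0. The eigenspace has dimension 2 - 1 = 1, so there is 1 Jordan block; the rank sequence gives block sizes [2].

Assembling the blocks gives the Jordan form J above.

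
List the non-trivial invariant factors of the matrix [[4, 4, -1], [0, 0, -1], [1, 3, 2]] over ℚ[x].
(x - 2)^3

The Jordan structure of A has elementary divisors (x - 2)^3. Arranging the block sizes at each eigenvalue in decreasing order and taking row products gives the invariant factors.

Invariant factors (smallest first, each dividing the next): (x - 2)^3.

Check: the last factor (x - 2)^3 is the minimal polynomial, and the product (x - 2)^3 is the characteristic polynomial.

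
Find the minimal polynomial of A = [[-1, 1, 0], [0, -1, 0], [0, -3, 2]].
m_A(x) = (x - 2)(x + 1)^2

The characteristic polynomial factors as (x - 2)(x + 1)^2. The minimal polynomial is ∏(x - λ)^{k_λ} where k_λ is the size of the largest Jordan block at λ.

For λ = -1: rank(A + I) = 2, and the largest Jordan block has size 2 (the smallest k with rank((A + I)^k) = rank((A + I)^(k+1))).
For λ = 2: rank(A - 2I) = 2, and the largest Jordan block has size 1 (the smallest k with rank((A - 2I)^k) = rank((A - 2I)^(k+1))).

So m_A(x) = (x - 2)(x + 1)^2.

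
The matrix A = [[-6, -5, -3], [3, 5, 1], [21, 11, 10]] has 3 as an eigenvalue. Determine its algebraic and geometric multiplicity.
algebraic multiplicity 3, geometric multiplicity 1

The characteristic polynomial is (x - 3)^3, so the factor x - 3 appears with exponent 3: the algebraic multiplicity is 3.

rank(A - 3I) = 2, so the eigenspace has dimension 3 - 2 = 1: the geometric multiplicity is 1.

Since 1 < 3, A is not diagonalizable.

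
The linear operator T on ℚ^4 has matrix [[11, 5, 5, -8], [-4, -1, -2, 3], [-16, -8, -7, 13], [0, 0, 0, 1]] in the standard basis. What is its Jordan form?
The characteristic polynomial is det(xI - A) = (x - 1)^4, so the eigenvalues are 1 (algebraic multiplicity 4).

For λ = 1: rank(A - I) = 2, rank((A - I)^2) = 0. The eigenspace has dimension 4 - 2 = 2, so there are 2 Jordan blocks; the rank sequence gives block sizes [2, 2].

Assembling the blocks gives the Jordan form J above.

J = [[1, 1, 0, 0], [0, 1, 0, 0], [0, 0, 1, 1], [0, 0, 0, 1]]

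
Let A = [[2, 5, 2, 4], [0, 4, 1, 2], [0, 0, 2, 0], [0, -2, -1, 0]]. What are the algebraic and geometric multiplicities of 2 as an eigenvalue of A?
The characteristic polynomial is (x - 2)^4, so the factor x - 2 appears with exponent 4: the algebraic multiplicity is 4.

rank(A - 2I) = 2, so the eigenspace has dimension 4 - 2 = 2: the geometric multiplicity is 2.

Since 2 < 4, A is not diagonalizable.

algebraic multiplicity 4, geometric multiplicity 2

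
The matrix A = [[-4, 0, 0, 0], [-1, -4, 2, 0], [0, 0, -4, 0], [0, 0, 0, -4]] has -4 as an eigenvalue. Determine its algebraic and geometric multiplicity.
The characteristic polynomial is (x + 4)^4, so the factor x + 4 appears with exponent 4: the algebraic multiplicity is 4.

rank(A + 4I) = 1, so the eigenspace has dimension 4 - 1 = 3: the geometric multiplicity is 3.

Since 3 < 4, A is not diagonalizable.

algebraic multiplicity 4, geometric multiplicity 3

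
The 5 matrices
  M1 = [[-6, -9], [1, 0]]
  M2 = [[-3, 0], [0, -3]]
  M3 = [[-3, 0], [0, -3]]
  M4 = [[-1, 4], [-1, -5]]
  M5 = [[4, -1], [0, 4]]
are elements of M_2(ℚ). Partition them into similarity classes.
3 classes: {M1, M4}, {M2, M3}, {M5}

Characteristic polynomials: χ_{M1} = (x + 3)^2, χ_{M2} = (x + 3)^2, χ_{M3} = (x + 3)^2, χ_{M4} = (x + 3)^2, χ_{M5} = (x - 4)^2.

{M1, M4}: invariant factors (x + 3)^2.

{M2, M3}: invariant factors x + 3, x + 3.

{M5}: invariant factors (x - 4)^2.

Matrices are similar if and only if their invariant-factor lists agree; the partition into similarity classes is {M1, M4}, {M2, M3}, {M5}.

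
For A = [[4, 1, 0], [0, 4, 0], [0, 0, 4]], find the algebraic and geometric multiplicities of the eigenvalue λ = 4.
The characteristic polynomial is (x - 4)^3, so the factor x - 4 appears with exponent 3: the algebraic multiplicity is 3.

rank(A - 4I) = 1, so the eigenspace has dimension 3 - 1 = 2: the geometric multiplicity is 2.

Since 2 < 3, A is not diagonalizable.

algebraic multiplicity 3, geometric multiplicity 2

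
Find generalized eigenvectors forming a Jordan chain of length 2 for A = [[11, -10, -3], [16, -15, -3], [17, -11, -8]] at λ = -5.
We seek v_1 ∈ ker((A + 5I)^2) \ ker(A + 5I), then set v_{i+1} = (A + 5I) v_i.

One such chain is v_1 = [[0, 1, -3]]^T, v_2 = [[-1, -1, -2]]^T. Check: (A + 5I) v_2 = [[0, 0, 0]]^T = 0.

v_1 = [[0, 1, -3]]^T, v_2 = [[-1, -1, -2]]^T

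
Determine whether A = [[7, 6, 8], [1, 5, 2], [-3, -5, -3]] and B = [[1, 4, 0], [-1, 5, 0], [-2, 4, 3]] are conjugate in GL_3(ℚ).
Both have characteristic polynomial (x - 3)^3, but the minimal polynomial of A is (x - 3)^3 while the minimal polynomial of B is (x - 3)^2. The minimal polynomial is a similarity invariant, so A and B are not similar.

No.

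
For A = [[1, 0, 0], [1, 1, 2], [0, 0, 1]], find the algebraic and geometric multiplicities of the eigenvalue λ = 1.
algebraic multiplicity 3, geometric multiplicity 2

The characteristic polynomial is (x - 1)^3, so the factor x - 1 appears with exponent 3: the algebraic multiplicity is 3.

rank(A - I) = 1, so the eigenspace has dimension 3 - 1 = 2: the geometric multiplicity is 2.

Since 2 < 3, A is not diagonalizable.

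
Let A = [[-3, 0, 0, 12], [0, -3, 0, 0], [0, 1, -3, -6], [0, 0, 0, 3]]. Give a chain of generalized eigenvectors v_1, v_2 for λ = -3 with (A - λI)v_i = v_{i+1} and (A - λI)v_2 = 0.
v_1 = [[0, 1, 0, 0]]^T, v_2 = [[0, 0, 1, 0]]^T

We seek v_1 ∈ ker((A + 3I)^2) \ ker(A + 3I), then set v_{i+1} = (A + 3I) v_i.

One such chain is v_1 = [[0, 1, 0, 0]]^T, v_2 = [[0, 0, 1, 0]]^T. Check: (A + 3I) v_2 = [[0, 0, 0, 0]]^T = 0.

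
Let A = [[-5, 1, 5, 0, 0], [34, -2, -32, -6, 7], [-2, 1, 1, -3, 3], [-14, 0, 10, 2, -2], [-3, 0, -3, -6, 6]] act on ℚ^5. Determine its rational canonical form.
The invariant factors of A (the non-unit diagonal entries of the Smith normal form of xI - A over ℚ[x]) are (x + 2)(x^2 - 2x + 3)^2, each dividing the next. The characteristic polynomial is their product, (x + 2)(x^2 - 2x + 3)^2.

The rational canonical form is the block-diagonal matrix of companion matrices C(f_i):
R = [[0, 0, 0, 0, -18], [1, 0, 0, 0, 15], [0, 1, 0, 0, -8], [0, 0, 1, 0, -2], [0, 0, 0, 1, 2]].

Note the characteristic polynomial does not split into linear factors over ℚ, so A has no Jordan form over ℚ; the rational canonical form exists over any field.

R = [[0, 0, 0, 0, -18], [1, 0, 0, 0, 15], [0, 1, 0, 0, -8], [0, 0, 1, 0, -2], [0, 0, 0, 1, 2]]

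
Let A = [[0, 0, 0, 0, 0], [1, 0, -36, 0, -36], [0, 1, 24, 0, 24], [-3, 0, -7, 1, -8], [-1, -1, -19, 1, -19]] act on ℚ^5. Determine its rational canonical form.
The invariant factors of A (the non-unit diagonal entries of the Smith normal form of xI - A over ℚ[x]) are x(x - 3)^2(x^2 + 4), each dividing the next. The characteristic polynomial is their product, x(x - 3)^2(x^2 + 4).

The rational canonical form is the block-diagonal matrix of companion matrices C(f_i):
R = [[0, 0, 0, 0, 0], [1, 0, 0, 0, -36], [0, 1, 0, 0, 24], [0, 0, 1, 0, -13], [0, 0, 0, 1, 6]].

Note the characteristic polynomial does not split into linear factors over ℚ, so A has no Jordan form over ℚ; the rational canonical form exists over any field.

R = [[0, 0, 0, 0, 0], [1, 0, 0, 0, -36], [0, 1, 0, 0, 24], [0, 0, 1, 0, -13], [0, 0, 0, 1, 6]]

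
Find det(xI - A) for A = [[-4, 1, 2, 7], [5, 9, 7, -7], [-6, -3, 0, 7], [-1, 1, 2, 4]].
χ_A(x) = (x - 4)^3(x + 3)

xI - A = [[x + 4, -1, -2, -7], [-5, x - 9, -7, 7], [6, 3, x, -7], [1, -1, -2, x - 4]].

Expanding det(xI - A) along the first row:
det(xI - A) = + (x + 4)·det([[x - 9, -7, 7], [3, x, -7], [-1, -2, x - 4]]) - (-1)·det([[-5, -7, 7], [6, x, -7], [1, -2, x - 4]]) + (-2)·det([[-5, x - 9, 7], [6, 3, -7], [1, -1, x - 4]]) - (-7)·det([[-5, x - 9, -7], [6, 3, x], [1, -1, -2]]).

Evaluating gives χ_A(x) = x^4 - 9x^3 + 12x^2 + 80x - 192 = (x - 4)^3(x + 3).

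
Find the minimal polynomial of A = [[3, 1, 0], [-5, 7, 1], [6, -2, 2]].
The characteristic polynomial factors as (x - 4)^3. The minimal polynomial is ∏(x - λ)^{k_λ} where k_λ is the size of the largest Jordan block at λ.

For λ = 4: rank(A - 4I) = 2, and the largest Jordan block has size 3 (the smallest k with rank((A - 4I)^k) = rank((A - 4I)^(k+1))).

So m_A(x) = (x - 4)^3.

m_A(x) = (x - 4)^3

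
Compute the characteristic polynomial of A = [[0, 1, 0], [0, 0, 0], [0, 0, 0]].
χ_A(x) = x^3

xI - A = [[x, -1, 0], [0, x, 0], [0, 0, x]].

Expanding det(xI - A) along the first row:
det(xI - A) = + (x)·det([[x, 0], [0, x]]) - (-1)·det([[0, 0], [0, x]]) + (0)·det([[0, x], [0, 0]]).

Evaluating gives χ_A(x) = x^3.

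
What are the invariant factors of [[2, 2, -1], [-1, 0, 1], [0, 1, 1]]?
(x - 1)^3

The Jordan structure of A has elementary divisors (x - 1)^3. Arranging the block sizes at each eigenvalue in decreasing order and taking row products gives the invariant factors.

Invariant factors (smallest first, each dividing the next): (x - 1)^3.

Check: the last factor (x - 1)^3 is the minimal polynomial, and the product (x - 1)^3 is the characteristic polynomial.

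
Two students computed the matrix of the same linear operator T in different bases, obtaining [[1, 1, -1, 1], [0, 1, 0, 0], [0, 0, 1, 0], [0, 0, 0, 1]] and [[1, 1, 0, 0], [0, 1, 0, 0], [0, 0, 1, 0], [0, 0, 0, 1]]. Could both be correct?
Two matrices over a field are similar if and only if they have the same invariant factors.

Both A and B have characteristic polynomial (x - 1)^4 and minimal polynomial (x - 1)^2. Computing further, both have invariant factors x - 1, x - 1, (x - 1)^2. Hence A and B are similar.

Yes.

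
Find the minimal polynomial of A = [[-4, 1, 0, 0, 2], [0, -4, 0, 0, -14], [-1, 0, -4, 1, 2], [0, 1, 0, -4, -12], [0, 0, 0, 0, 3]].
The characteristic polynomial factors as (x - 3)(x + 4)^4. The minimal polynomial is ∏(x - λ)^{k_λ} where k_λ is the size of the largest Jordan block at λ.

For λ = -4: rank(A + 4I) = 3, and the largest Jordan block has size 2 (the smallest k with rank((A + 4I)^k) = rank((A + 4I)^(k+1))).
For λ = 3: rank(A - 3I) = 4, and the largest Jordan block has size 1 (the smallest k with rank((A - 3I)^k) = rank((A - 3I)^(k+1))).

So m_A(x) = (x - 3)(x + 4)^2.

m_A(x) = (x - 3)(x + 4)^2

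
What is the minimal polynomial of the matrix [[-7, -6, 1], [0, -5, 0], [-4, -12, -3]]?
The characteristic polynomial factors as (x + 5)^3. The minimal polynomial is ∏(x - λ)^{k_λ} where k_λ is the size of the largest Jordan block at λ.

For λ = -5: rank(A + 5I) = 1, and the largest Jordan block has size 2 (the smallest k with rank((A + 5I)^k) = rank((A + 5I)^(k+1))).

So m_A(x) = (x + 5)^2.

m_A(x) = (x + 5)^2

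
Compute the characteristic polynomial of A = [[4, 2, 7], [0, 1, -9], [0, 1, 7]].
χ_A(x) = (x - 4)^3

xI - A = [[x - 4, -2, -7], [0, x - 1, 9], [0, -1, x - 7]].

Expanding det(xI - A) along the first row:
det(xI - A) = + (x - 4)·det([[x - 1, 9], [-1, x - 7]]) - (-2)·det([[0, 9], [0, x - 7]]) + (-7)·det([[0, x - 1], [0, -1]]).

Evaluating gives χ_A(x) = x^3 - 12x^2 + 48x - 64 = (x - 4)^3.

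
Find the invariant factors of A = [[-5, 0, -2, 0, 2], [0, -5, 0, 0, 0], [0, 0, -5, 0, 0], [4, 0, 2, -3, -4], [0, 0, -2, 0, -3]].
x + 5, (x + 3)(x + 5), (x + 3)(x + 5)

The Jordan structure of A has elementary divisors (x + 5), (x + 5), (x + 5), (x + 3), (x + 3). Arranging the block sizes at each eigenvalue in decreasing order and taking row products gives the invariant factors.

Invariant factors (smallest first, each dividing the next): x + 5, (x + 3)(x + 5), (x + 3)(x + 5).

Check: the last factor (x + 3)(x + 5) is the minimal polynomial, and the product (x + 3)^2(x + 5)^3 is the characteristic polynomial.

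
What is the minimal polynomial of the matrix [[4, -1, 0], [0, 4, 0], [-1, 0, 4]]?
m_A(x) = (x - 4)^3

The characteristic polynomial factors as (x - 4)^3. The minimal polynomial is ∏(x - λ)^{k_λ} where k_λ is the size of the largest Jordan block at λ.

For λ = 4: rank(A - 4I) = 2, and the largest Jordan block has size 3 (the smallest k with rank((A - 4I)^k) = rank((A - 4I)^(k+1))).

So m_A(x) = (x - 4)^3.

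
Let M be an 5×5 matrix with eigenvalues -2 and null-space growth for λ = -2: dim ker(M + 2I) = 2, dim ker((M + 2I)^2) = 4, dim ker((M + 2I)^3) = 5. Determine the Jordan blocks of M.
Jordan blocks: (-2, 3), (-2, 2)

λ = -2: successive nullity increments [2, 2, 1] count blocks of size ≥ k; block sizes are [3, 2].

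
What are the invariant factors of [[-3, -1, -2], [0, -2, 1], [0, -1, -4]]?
(x + 3)^3

The Jordan structure of A has elementary divisors (x + 3)^3. Arranging the block sizes at each eigenvalue in decreasing order and taking row products gives the invariant factors.

Invariant factors (smallest first, each dividing the next): (x + 3)^3.

Check: the last factor (x + 3)^3 is the minimal polynomial, and the product (x + 3)^3 is the characteristic polynomial.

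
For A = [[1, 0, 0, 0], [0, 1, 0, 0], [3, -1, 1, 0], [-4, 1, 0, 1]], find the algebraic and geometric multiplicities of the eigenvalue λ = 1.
The characteristic polynomial is (x - 1)^4, so the factor x - 1 appears with exponent 4: the algebraic multiplicity is 4.

rank(A - I) = 2, so the eigenspace has dimension 4 - 2 = 2: the geometric multiplicity is 2.

Since 2 < 4, A is not diagonalizable.

algebraic multiplicity 4, geometric multiplicity 2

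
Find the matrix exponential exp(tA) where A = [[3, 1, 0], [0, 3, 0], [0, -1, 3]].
A has Jordan form J = [[3, 1, 0], [0, 3, 0], [0, 0, 3]] with A = PJP^{-1}, so e^{tA} = P e^{tJ} P^{-1}.

For a Jordan block J_k(λ), e^{tJ_k(λ)} = e^{λt} · (I + tN + t^2 N^2/2! + ... + t^{k-1} N^{k-1}/(k-1)!) where N is the nilpotent superdiagonal part.

Assembling the blocks and conjugating back gives the entries of e^{tA} as shown above.

e^{tA} = [[e^{3*t}, t*e^{3*t}, 0], [0, e^{3*t}, 0], [0, -t*e^{3*t}, e^{3*t}]]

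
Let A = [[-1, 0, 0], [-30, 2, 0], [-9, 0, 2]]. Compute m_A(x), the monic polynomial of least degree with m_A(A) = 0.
m_A(x) = (x - 2)(x + 1)

The characteristic polynomial factors as (x - 2)^2(x + 1). The minimal polynomial is ∏(x - λ)^{k_λ} where k_λ is the size of the largest Jordan block at λ.

For λ = -1: rank(A + I) = 2, and the largest Jordan block has size 1 (the smallest k with rank((A + I)^k) = rank((A + I)^(k+1))).
For λ = 2: rank(A - 2I) = 1, and the largest Jordan block has size 1 (the smallest k with rank((A - 2I)^k) = rank((A - 2I)^(k+1))).

So m_A(x) = (x - 2)(x + 1).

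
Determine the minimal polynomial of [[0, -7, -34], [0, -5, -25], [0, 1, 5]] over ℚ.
The characteristic polynomial factors as x^3. The minimal polynomial is ∏(x - λ)^{k_λ} where k_λ is the size of the largest Jordan block at λ.

For λ = 0: rank(A) = 2, and the largest Jordan block has size 3 (the smallest k with rank(A^k) = rank(A^(k+1))).

So m_A(x) = x^3.

m_A(x) = x^3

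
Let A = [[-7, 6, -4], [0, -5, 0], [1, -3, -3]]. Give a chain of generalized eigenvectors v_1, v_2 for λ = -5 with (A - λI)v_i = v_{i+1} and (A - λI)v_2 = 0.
v_1 = [[1, 0, -1]]^T, v_2 = [[2, 0, -1]]^T

We seek v_1 ∈ ker((A + 5I)^2) \ ker(A + 5I), then set v_{i+1} = (A + 5I) v_i.

One such chain is v_1 = [[1, 0, -1]]^T, v_2 = [[2, 0, -1]]^T. Check: (A + 5I) v_2 = [[0, 0, 0]]^T = 0.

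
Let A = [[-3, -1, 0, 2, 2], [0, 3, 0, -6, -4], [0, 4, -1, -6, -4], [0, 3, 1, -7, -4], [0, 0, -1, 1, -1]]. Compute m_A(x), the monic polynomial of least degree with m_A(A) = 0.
The characteristic polynomial factors as (x + 1)^3(x + 3)^2. The minimal polynomial is ∏(x - λ)^{k_λ} where k_λ is the size of the largest Jordan block at λ.

For λ = -3: rank(A + 3I) = 4, and the largest Jordan block has size 2 (the smallest k with rank((A + 3I)^k) = rank((A + 3I)^(k+1))).
For λ = -1: rank(A + I) = 4, and the largest Jordan block has size 3 (the smallest k with rank((A + I)^k) = rank((A + I)^(k+1))).

So m_A(x) = (x + 1)^3(x + 3)^2.

m_A(x) = (x + 1)^3(x + 3)^2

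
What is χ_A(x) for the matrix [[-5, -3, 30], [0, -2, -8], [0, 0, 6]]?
χ_A(x) = (x - 6)(x + 2)(x + 5)

xI - A = [[x + 5, 3, -30], [0, x + 2, 8], [0, 0, x - 6]].

Expanding det(xI - A) along the first row:
det(xI - A) = + (x + 5)·det([[x + 2, 8], [0, x - 6]]) - (3)·det([[0, 8], [0, x - 6]]) + (-30)·det([[0, x + 2], [0, 0]]).

Evaluating gives χ_A(x) = x^3 + x^2 - 32x - 60 = (x - 6)(x + 2)(x + 5).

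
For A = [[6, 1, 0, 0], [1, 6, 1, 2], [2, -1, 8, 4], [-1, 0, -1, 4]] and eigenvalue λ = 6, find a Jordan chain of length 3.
v_1 = [[3, -1, -4, 1]]^T, v_2 = [[-1, 1, 3, -1]]^T, v_3 = [[1, 0, -1, 0]]^T

We seek v_1 ∈ ker((A - 6I)^3) \ ker((A - 6I)^2), then set v_{i+1} = (A - 6I) v_i.

One such chain is v_1 = [[3, -1, -4, 1]]^T, v_2 = [[-1, 1, 3, -1]]^T, v_3 = [[1, 0, -1, 0]]^T. Check: (A - 6I) v_3 = [[0, 0, 0, 0]]^T = 0.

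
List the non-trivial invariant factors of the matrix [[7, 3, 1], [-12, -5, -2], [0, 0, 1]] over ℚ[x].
The Jordan structure of A has elementary divisors (x - 1)^2, (x - 1). Arranging the block sizes at each eigenvalue in decreasing order and taking row products gives the invariant factors.

Invariant factors (smallest first, each dividing the next): x - 1, (x - 1)^2.

Check: the last factor (x - 1)^2 is the minimal polynomial, and the product (x - 1)^3 is the characteristic polynomial.

x - 1, (x - 1)^2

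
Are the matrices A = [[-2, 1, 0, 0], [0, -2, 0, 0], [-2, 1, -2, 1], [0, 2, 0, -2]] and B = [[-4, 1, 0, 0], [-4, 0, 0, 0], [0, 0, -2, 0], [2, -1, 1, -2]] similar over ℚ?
Yes.

Two matrices over a field are similar if and only if they have the same invariant factors.

Both A and B have characteristic polynomial (x + 2)^4 and minimal polynomial (x + 2)^2. Computing further, both have invariant factors (x + 2)^2, (x + 2)^2. Hence A and B are similar.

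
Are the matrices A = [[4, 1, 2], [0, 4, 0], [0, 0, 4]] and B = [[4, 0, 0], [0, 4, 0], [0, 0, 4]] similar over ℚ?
No.

Both have characteristic polynomial (x - 4)^3, but the minimal polynomial of A is (x - 4)^2 while the minimal polynomial of B is x - 4. The minimal polynomial is a similarity invariant, so A and B are not similar.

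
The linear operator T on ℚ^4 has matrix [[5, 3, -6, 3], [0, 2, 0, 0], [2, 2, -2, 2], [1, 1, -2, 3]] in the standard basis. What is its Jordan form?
J = [[2, 1, 0, 0], [0, 2, 0, 0], [0, 0, 2, 0], [0, 0, 0, 2]]

The characteristic polynomial is det(xI - A) = (x - 2)^4, so the eigenvalues are 2 (algebraic multiplicity 4).

For λ = 2: rank(A - 2I) = 1, rank((A - 2I)^2) = 0. The eigenspace has dimension 4 - 1 = 3, so there are 3 Jordan blocks; the rank sequence gives block sizes [2, 1, 1].

Assembling the blocks gives the Jordan form J above.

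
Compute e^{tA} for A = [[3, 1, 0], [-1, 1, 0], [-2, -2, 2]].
A has Jordan form J = [[2, 1, 0], [0, 2, 0], [0, 0, 2]] with A = PJP^{-1}, so e^{tA} = P e^{tJ} P^{-1}.

For a Jordan block J_k(λ), e^{tJ_k(λ)} = e^{λt} · (I + tN + t^2 N^2/2! + ... + t^{k-1} N^{k-1}/(k-1)!) where N is the nilpotent superdiagonal part.

Assembling the blocks and conjugating back gives the entries of e^{tA} as shown above.

e^{tA} = [[(t + 1)*e^{2*t}, t*e^{2*t}, 0], [-t*e^{2*t}, (1 - t)*e^{2*t}, 0], [-2*t*e^{2*t}, -2*t*e^{2*t}, e^{2*t}]]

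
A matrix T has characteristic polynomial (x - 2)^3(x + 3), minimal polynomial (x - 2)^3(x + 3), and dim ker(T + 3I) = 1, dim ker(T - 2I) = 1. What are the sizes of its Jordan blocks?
Jordan blocks: (-3, 1), (2, 3)

λ = -3: algebraic multiplicity 1 (exponent in χ_T), largest block size 1 (exponent in m_T), 1 block (geometric multiplicity). This forces block sizes [1].
λ = 2: algebraic multiplicity 3 (exponent in χ_T), largest block size 3 (exponent in m_T), 1 block (geometric multiplicity). This forces block sizes [3].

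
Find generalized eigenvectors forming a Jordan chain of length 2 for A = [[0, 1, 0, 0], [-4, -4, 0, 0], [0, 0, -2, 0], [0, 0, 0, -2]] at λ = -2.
We seek v_1 ∈ ker((A + 2I)^2) \ ker(A + 2I), then set v_{i+1} = (A + 2I) v_i.

One such chain is v_1 = [[0, 1, 0, 0]]^T, v_2 = [[1, -2, 0, 0]]^T. Check: (A + 2I) v_2 = [[0, 0, 0, 0]]^T = 0.

v_1 = [[0, 1, 0, 0]]^T, v_2 = [[1, -2, 0, 0]]^T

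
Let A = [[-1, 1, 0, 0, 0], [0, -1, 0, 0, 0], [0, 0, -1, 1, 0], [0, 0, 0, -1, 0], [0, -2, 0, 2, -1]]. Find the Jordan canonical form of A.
J = [[-1, 1, 0, 0, 0], [0, -1, 0, 0, 0], [0, 0, -1, 1, 0], [0, 0, 0, -1, 0], [0, 0, 0, 0, -1]]

The characteristic polynomial is det(xI - A) = (x + 1)^5, so the eigenvalues are -1 (algebraic multiplicity 5).

For λ = -1: rank(A + I) = 2, rank((A + I)^2) = 0. The eigenspace has dimension 5 - 2 = 3, so there are 3 Jordan blocks; the rank sequence gives block sizes [2, 2, 1].

Assembling the blocks gives the Jordan form J above.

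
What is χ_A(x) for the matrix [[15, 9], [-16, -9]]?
xI - A = [[x - 15, -9], [16, x + 9]].

Expanding det(xI - A) along the first row:
det(xI - A) = + (x - 15)·det([[x + 9]]) - (-9)·det([[16]]).

Evaluating gives χ_A(x) = x^2 - 6x + 9 = (x - 3)^2.

χ_A(x) = (x - 3)^2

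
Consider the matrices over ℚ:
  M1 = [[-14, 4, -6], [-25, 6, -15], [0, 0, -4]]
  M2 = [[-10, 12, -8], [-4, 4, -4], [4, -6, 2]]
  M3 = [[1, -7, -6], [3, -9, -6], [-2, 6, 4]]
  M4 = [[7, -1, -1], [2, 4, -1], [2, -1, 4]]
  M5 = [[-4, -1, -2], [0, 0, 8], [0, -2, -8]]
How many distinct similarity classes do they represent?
4 classes: {M1, M5}, {M2}, {M3}, {M4}

Characteristic polynomials: χ_{M1} = (x + 4)^3, χ_{M2} = x(x + 2)^2, χ_{M3} = x(x + 2)^2, χ_{M4} = (x - 5)^3, χ_{M5} = (x + 4)^3.

{M1, M5}: invariant factors x + 4, (x + 4)^2.

{M2}: invariant factors x + 2, x(x + 2).

{M3}: invariant factors x(x + 2)^2.

{M4}: invariant factors x - 5, (x - 5)^2.

Matrices are similar if and only if their invariant-factor lists agree; the partition into similarity classes is {M1, M5}, {M2}, {M3}, {M4}.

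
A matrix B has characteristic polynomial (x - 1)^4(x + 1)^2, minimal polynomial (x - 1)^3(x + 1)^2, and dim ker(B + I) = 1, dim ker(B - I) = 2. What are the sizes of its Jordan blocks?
Jordan blocks: (-1, 2), (1, 3), (1, 1)

λ = -1: algebraic multiplicity 2 (exponent in χ_B), largest block size 2 (exponent in m_B), 1 block (geometric multiplicity). This forces block sizes [2].
λ = 1: algebraic multiplicity 4 (exponent in χ_B), largest block size 3 (exponent in m_B), 2 blocks (geometric multiplicity). These force block sizes [3, 1].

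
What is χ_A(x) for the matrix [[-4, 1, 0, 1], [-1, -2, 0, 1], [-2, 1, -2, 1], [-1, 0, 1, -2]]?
χ_A(x) = (x + 2)^2(x + 3)^2

xI - A = [[x + 4, -1, 0, -1], [1, x + 2, 0, -1], [2, -1, x + 2, -1], [1, 0, -1, x + 2]].

Expanding det(xI - A) along the first row:
det(xI - A) = + (x + 4)·det([[x + 2, 0, -1], [-1, x + 2, -1], [0, -1, x + 2]]) - (-1)·det([[1, 0, -1], [2, x + 2, -1], [1, -1, x + 2]]) + (0)·det([[1, x + 2, -1], [2, -1, -1], [1, 0, x + 2]]) - (-1)·det([[1, x + 2, 0], [2, -1, x + 2], [1, 0, -1]]).

Evaluating gives χ_A(x) = x^4 + 10x^3 + 37x^2 + 60x + 36 = (x + 2)^2(x + 3)^2.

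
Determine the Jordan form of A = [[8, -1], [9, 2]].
J = [[5, 1], [0, 5]]

The characteristic polynomial is det(xI - A) = (x - 5)^2, so the eigenvalues are 5 (algebraic multiplicity 2).

For λ = 5: rank(A - 5I) = 1, rank((A - 5I)^2) = 0. The eigenspace has dimension 2 - 1 = 1, so there is 1 Jordan block; the rank sequence gives block sizes [2].

Assembling the blocks gives the Jordan form J above.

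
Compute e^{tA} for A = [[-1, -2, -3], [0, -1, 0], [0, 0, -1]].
e^{tA} = [[e^{-t}, -2*t*e^{-t}, -3*t*e^{-t}], [0, e^{-t}, 0], [0, 0, e^{-t}]]

A has Jordan form J = [[-1, 1, 0], [0, -1, 0], [0, 0, -1]] with A = PJP^{-1}, so e^{tA} = P e^{tJ} P^{-1}.

For a Jordan block J_k(λ), e^{tJ_k(λ)} = e^{λt} · (I + tN + t^2 N^2/2! + ... + t^{k-1} N^{k-1}/(k-1)!) where N is the nilpotent superdiagonal part.

Assembling the blocks and conjugating back gives the entries of e^{tA} as shown above.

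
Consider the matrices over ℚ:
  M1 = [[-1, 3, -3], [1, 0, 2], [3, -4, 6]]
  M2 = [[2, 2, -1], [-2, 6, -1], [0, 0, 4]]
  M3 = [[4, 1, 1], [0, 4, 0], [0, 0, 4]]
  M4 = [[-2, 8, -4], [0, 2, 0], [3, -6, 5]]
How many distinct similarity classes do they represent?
Characteristic polynomials: χ_{M1} = (x - 2)^2(x - 1), χ_{M2} = (x - 4)^3, χ_{M3} = (x - 4)^3, χ_{M4} = (x - 2)^2(x - 1).

{M1}: invariant factors (x - 2)^2(x - 1).

{M2, M3}: invariant factors x - 4, (x - 4)^2.

{M4}: invariant factors x - 2, (x - 2)(x - 1).

Matrices are similar if and only if their invariant-factor lists agree; the partition into similarity classes is {M1}, {M2, M3}, {M4}.

3 classes: {M1}, {M2, M3}, {M4}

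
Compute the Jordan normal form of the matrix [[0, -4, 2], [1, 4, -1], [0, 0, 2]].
The characteristic polynomial is det(xI - A) = (x - 2)^3, so the eigenvalues are 2 (algebraic multiplicity 3).

For λ = 2: rank(A - 2I) = 1, rank((A - 2I)^2) = 0. The eigenspace has dimension 3 - 1 = 2, so there are 2 Jordan blocks; the rank sequence gives block sizes [2, 1].

Assembling the blocks gives the Jordan form J above.

J = [[2, 1, 0], [0, 2, 0], [0, 0, 2]]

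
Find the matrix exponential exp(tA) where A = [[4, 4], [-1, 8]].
A has Jordan form J = [[6, 1], [0, 6]] with A = PJP^{-1}, so e^{tA} = P e^{tJ} P^{-1}.

For a Jordan block J_k(λ), e^{tJ_k(λ)} = e^{λt} · (I + tN + t^2 N^2/2! + ... + t^{k-1} N^{k-1}/(k-1)!) where N is the nilpotent superdiagonal part.

Assembling the blocks and conjugating back gives the entries of e^{tA} as shown above.

e^{tA} = [[(1 - 2*t)*e^{6*t}, 4*t*e^{6*t}], [-t*e^{6*t}, (2*t + 1)*e^{6*t}]]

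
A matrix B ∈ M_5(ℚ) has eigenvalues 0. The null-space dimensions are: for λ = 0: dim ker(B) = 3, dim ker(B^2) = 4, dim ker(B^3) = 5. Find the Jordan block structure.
λ = 0: successive nullity increments [3, 1, 1] count blocks of size ≥ k; block sizes are [3, 1, 1].

Jordan blocks: (0, 3), (0, 1), (0, 1)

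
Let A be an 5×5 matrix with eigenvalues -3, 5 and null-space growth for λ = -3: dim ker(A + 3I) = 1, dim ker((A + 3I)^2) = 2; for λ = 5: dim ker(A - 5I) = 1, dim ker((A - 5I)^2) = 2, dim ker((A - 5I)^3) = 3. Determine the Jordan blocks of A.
λ = -3: successive nullity increments [1, 1] count blocks of size ≥ k; block sizes are [2].
λ = 5: successive nullity increments [1, 1, 1] count blocks of size ≥ k; block sizes are [3].

Jordan blocks: (-3, 2), (5, 3)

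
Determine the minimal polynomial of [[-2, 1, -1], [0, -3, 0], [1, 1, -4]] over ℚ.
m_A(x) = (x + 3)^2

The characteristic polynomial factors as (x + 3)^3. The minimal polynomial is ∏(x - λ)^{k_λ} where k_λ is the size of the largest Jordan block at λ.

For λ = -3: rank(A + 3I) = 1, and the largest Jordan block has size 2 (the smallest k with rank((A + 3I)^k) = rank((A + 3I)^(k+1))).

So m_A(x) = (x + 3)^2.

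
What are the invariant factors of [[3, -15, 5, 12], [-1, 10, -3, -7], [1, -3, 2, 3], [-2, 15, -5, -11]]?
(x - 1)^2, (x - 1)^2

The Jordan structure of A has elementary divisors (x - 1)^2, (x - 1)^2. Arranging the block sizes at each eigenvalue in decreasing order and taking row products gives the invariant factors.

Invariant factors (smallest first, each dividing the next): (x - 1)^2, (x - 1)^2.

Check: the last factor (x - 1)^2 is the minimal polynomial, and the product (x - 1)^4 is the characteristic polynomial.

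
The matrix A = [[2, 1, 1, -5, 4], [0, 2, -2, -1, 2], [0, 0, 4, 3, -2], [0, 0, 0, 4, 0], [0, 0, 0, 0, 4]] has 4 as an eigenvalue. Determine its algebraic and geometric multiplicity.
The characteristic polynomial is (x - 4)^3(x - 2)^2, so the factor x - 4 appears with exponent 3: the algebraic multiplicity is 3.

rank(A - 4I) = 3, so the eigenspace has dimension 5 - 3 = 2: the geometric multiplicity is 2.

Since 2 < 3, A is not diagonalizable.

algebraic multiplicity 3, geometric multiplicity 2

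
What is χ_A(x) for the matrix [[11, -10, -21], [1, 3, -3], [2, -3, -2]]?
xI - A = [[x - 11, 10, 21], [-1, x - 3, 3], [-2, 3, x + 2]].

Expanding det(xI - A) along the first row:
det(xI - A) = + (x - 11)·det([[x - 3, 3], [3, x + 2]]) - (10)·det([[-1, 3], [-2, x + 2]]) + (21)·det([[-1, x - 3], [-2, 3]]).

Evaluating gives χ_A(x) = x^3 - 12x^2 + 48x - 64 = (x - 4)^3.

χ_A(x) = (x - 4)^3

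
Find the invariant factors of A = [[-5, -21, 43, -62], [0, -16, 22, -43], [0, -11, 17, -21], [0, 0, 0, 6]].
The Jordan structure of A has elementary divisors (x + 5)^2, (x - 6)^2. Arranging the block sizes at each eigenvalue in decreasing order and taking row products gives the invariant factors.

Invariant factors (smallest first, each dividing the next): (x - 6)^2(x + 5)^2.

Check: the last factor (x - 6)^2(x + 5)^2 is the minimal polynomial, and the product (x - 6)^2(x + 5)^2 is the characteristic polynomial.

(x - 6)^2(x + 5)^2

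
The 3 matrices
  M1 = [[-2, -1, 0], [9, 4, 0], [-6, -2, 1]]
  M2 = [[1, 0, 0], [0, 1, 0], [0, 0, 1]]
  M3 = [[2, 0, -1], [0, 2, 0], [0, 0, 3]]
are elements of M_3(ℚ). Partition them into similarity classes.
3 classes: {M1}, {M2}, {M3}

Characteristic polynomials: χ_{M1} = (x - 1)^3, χ_{M2} = (x - 1)^3, χ_{M3} = (x - 3)(x - 2)^2.

{M1}: invariant factors x - 1, (x - 1)^2.

{M2}: invariant factors x - 1, x - 1, x - 1.

{M3}: invariant factors x - 2, (x - 3)(x - 2).

Matrices are similar if and only if their invariant-factor lists agree; the partition into similarity classes is {M1}, {M2}, {M3}.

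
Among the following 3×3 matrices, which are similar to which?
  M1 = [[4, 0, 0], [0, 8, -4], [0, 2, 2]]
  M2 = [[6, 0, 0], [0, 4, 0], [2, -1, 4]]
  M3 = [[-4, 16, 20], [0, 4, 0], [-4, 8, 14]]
2 classes: {M1, M3}, {M2}

Characteristic polynomials: χ_{M1} = (x - 6)(x - 4)^2, χ_{M2} = (x - 6)(x - 4)^2, χ_{M3} = (x - 6)(x - 4)^2.

{M1, M3}: invariant factors x - 4, (x - 6)(x - 4).

{M2}: invariant factors (x - 6)(x - 4)^2.

Matrices are similar if and only if their invariant-factor lists agree; the partition into similarity classes is {M1, M3}, {M2}.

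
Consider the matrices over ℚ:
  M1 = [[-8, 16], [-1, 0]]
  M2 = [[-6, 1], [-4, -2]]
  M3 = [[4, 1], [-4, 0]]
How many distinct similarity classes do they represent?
Characteristic polynomials: χ_{M1} = (x + 4)^2, χ_{M2} = (x + 4)^2, χ_{M3} = (x - 2)^2.

{M1, M2}: invariant factors (x + 4)^2.

{M3}: invariant factors (x - 2)^2.

Matrices are similar if and only if their invariant-factor lists agree; the partition into similarity classes is {M1, M2}, {M3}.

2 classes: {M1, M2}, {M3}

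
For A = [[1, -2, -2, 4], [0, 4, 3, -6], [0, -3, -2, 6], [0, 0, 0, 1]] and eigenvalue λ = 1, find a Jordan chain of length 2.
v_1 = [[0, 3, -2, 1]]^T, v_2 = [[2, -3, 3, 0]]^T

We seek v_1 ∈ ker((A - I)^2) \ ker(A - I), then set v_{i+1} = (A - I) v_i.

One such chain is v_1 = [[0, 3, -2, 1]]^T, v_2 = [[2, -3, 3, 0]]^T. Check: (A - I) v_2 = [[0, 0, 0, 0]]^T = 0.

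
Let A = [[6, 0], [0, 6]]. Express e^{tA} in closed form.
e^{tA} = [[e^{6*t}, 0], [0, e^{6*t}]]

A has Jordan form J = [[6, 0], [0, 6]] with A = PJP^{-1}, so e^{tA} = P e^{tJ} P^{-1}.

For a Jordan block J_k(λ), e^{tJ_k(λ)} = e^{λt} · (I + tN + t^2 N^2/2! + ... + t^{k-1} N^{k-1}/(k-1)!) where N is the nilpotent superdiagonal part.

Assembling the blocks and conjugating back gives the entries of e^{tA} as shown above.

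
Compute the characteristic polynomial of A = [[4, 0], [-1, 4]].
xI - A = [[x - 4, 0], [1, x - 4]].

Expanding det(xI - A) along the first row:
det(xI - A) = + (x - 4)·det([[x - 4]]) - (0)·det([[1]]).

Evaluating gives χ_A(x) = x^2 - 8x + 16 = (x - 4)^2.

χ_A(x) = (x - 4)^2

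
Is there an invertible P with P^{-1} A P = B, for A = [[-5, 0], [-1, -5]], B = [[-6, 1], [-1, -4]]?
Two matrices over a field are similar if and only if they have the same invariant factors.

Both A and B have characteristic polynomial (x + 5)^2 and minimal polynomial (x + 5)^2. Computing further, both have invariant factors (x + 5)^2. Hence A and B are similar.

Yes.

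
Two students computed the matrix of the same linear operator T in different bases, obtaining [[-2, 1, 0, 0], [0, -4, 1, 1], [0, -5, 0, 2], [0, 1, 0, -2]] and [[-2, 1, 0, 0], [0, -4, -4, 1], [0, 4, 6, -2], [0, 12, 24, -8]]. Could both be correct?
Yes.

Two matrices over a field are similar if and only if they have the same invariant factors.

Both A and B have characteristic polynomial (x + 2)^4 and minimal polynomial (x + 2)^3. Computing further, both have invariant factors x + 2, (x + 2)^3. Hence A and B are similar.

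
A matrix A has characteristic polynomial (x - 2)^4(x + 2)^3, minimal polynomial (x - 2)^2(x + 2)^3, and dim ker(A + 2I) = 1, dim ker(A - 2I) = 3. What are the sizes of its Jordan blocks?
Jordan blocks: (-2, 3), (2, 2), (2, 1), (2, 1)

λ = -2: algebraic multiplicity 3 (exponent in χ_A), largest block size 3 (exponent in m_A), 1 block (geometric multiplicity). This forces block sizes [3].
λ = 2: algebraic multiplicity 4 (exponent in χ_A), largest block size 2 (exponent in m_A), 3 blocks (geometric multiplicity). These force block sizes [2, 1, 1].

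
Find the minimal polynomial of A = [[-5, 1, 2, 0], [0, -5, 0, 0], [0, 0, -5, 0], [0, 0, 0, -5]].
The characteristic polynomial factors as (x + 5)^4. The minimal polynomial is ∏(x - λ)^{k_λ} where k_λ is the size of the largest Jordan block at λ.

For λ = -5: rank(A + 5I) = 1, and the largest Jordan block has size 2 (the smallest k with rank((A + 5I)^k) = rank((A + 5I)^(k+1))).

So m_A(x) = (x + 5)^2.

m_A(x) = (x + 5)^2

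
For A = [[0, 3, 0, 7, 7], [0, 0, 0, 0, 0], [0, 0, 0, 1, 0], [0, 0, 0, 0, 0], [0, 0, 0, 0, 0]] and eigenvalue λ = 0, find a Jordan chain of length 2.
v_1 = [[2, 5, 0, 0, -2]]^T, v_2 = [[1, 0, 0, 0, 0]]^T

We seek v_1 ∈ ker(A^2) \ ker(A), then set v_{i+1} = A v_i.

One such chain is v_1 = [[2, 5, 0, 0, -2]]^T, v_2 = [[1, 0, 0, 0, 0]]^T. Check: A v_2 = [[0, 0, 0, 0, 0]]^T = 0.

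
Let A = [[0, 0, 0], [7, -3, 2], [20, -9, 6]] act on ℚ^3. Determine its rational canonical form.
R = [[0, 0, 0], [1, 0, 0], [0, 1, 3]]

The invariant factors of A (the non-unit diagonal entries of the Smith normal form of xI - A over ℚ[x]) are x^2(x - 3), each dividing the next. The characteristic polynomial is their product, x^2(x - 3).

The rational canonical form is the block-diagonal matrix of companion matrices C(f_i):
R = [[0, 0, 0], [1, 0, 0], [0, 1, 3]].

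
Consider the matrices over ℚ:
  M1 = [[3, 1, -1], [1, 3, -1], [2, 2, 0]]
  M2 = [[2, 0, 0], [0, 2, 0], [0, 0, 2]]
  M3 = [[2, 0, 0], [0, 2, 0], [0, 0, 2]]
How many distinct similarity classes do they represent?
Characteristic polynomials: χ_{M1} = (x - 2)^3, χ_{M2} = (x - 2)^3, χ_{M3} = (x - 2)^3.

{M1}: invariant factors x - 2, (x - 2)^2.

{M2, M3}: invariant factors x - 2, x - 2, x - 2.

Matrices are similar if and only if their invariant-factor lists agree; the partition into similarity classes is {M1}, {M2, M3}.

2 classes: {M1}, {M2, M3}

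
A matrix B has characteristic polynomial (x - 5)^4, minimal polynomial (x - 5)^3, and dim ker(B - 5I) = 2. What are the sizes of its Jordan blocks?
Jordan blocks: (5, 3), (5, 1)

λ = 5: algebraic multiplicity 4 (exponent in χ_B), largest block size 3 (exponent in m_B), 2 blocks (geometric multiplicity). These force block sizes [3, 1].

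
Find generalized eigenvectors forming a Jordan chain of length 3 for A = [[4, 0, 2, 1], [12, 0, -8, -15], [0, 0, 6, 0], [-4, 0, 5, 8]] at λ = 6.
We seek v_1 ∈ ker((A - 6I)^3) \ ker((A - 6I)^2), then set v_{i+1} = (A - 6I) v_i.

One such chain is v_1 = [[1, 1, 1, 0]]^T, v_2 = [[0, -2, 0, 1]]^T, v_3 = [[1, -3, 0, 2]]^T. Check: (A - 6I) v_3 = [[0, 0, 0, 0]]^T = 0.

v_1 = [[1, 1, 1, 0]]^T, v_2 = [[0, -2, 0, 1]]^T, v_3 = [[1, -3, 0, 2]]^T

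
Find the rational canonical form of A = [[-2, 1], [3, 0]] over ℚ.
R = [[0, 3], [1, -2]]

The invariant factors of A (the non-unit diagonal entries of the Smith normal form of xI - A over ℚ[x]) are (x - 1)(x + 3), each dividing the next. The characteristic polynomial is their product, (x - 1)(x + 3).

The rational canonical form is the block-diagonal matrix of companion matrices C(f_i):
R = [[0, 3], [1, -2]].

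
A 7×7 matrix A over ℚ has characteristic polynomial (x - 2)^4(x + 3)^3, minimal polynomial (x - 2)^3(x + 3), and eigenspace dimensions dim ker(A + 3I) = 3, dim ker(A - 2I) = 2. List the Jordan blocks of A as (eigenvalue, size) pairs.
λ = -3: algebraic multiplicity 3 (exponent in χ_A), largest block size 1 (exponent in m_A), 3 blocks (geometric multiplicity). These force block sizes [1, 1, 1].
λ = 2: algebraic multiplicity 4 (exponent in χ_A), largest block size 3 (exponent in m_A), 2 blocks (geometric multiplicity). These force block sizes [3, 1].

Jordan blocks: (-3, 1), (-3, 1), (-3, 1), (2, 3), (2, 1)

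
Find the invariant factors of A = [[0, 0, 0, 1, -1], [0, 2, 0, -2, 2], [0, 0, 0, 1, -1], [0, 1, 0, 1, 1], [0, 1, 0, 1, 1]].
The Jordan structure of A has elementary divisors x^2, x, (x - 2)^2. Arranging the block sizes at each eigenvalue in decreasing order and taking row products gives the invariant factors.

Invariant factors (smallest first, each dividing the next): x, x^2(x - 2)^2.

Check: the last factor x^2(x - 2)^2 is the minimal polynomial, and the product x^3(x - 2)^2 is the characteristic polynomial.

x, x^2(x - 2)^2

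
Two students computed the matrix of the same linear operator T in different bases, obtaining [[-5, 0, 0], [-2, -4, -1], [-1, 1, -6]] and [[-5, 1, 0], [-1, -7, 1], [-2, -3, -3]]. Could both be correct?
Two matrices over a field are similar if and only if they have the same invariant factors.

Both A and B have characteristic polynomial (x + 5)^3 and minimal polynomial (x + 5)^3. Computing further, both have invariant factors (x + 5)^3. Hence A and B are similar.

Yes.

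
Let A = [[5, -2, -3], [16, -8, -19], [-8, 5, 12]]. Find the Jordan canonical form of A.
J = [[3, 1, 0], [0, 3, 1], [0, 0, 3]]

The characteristic polynomial is det(xI - A) = (x - 3)^3, so the eigenvalues are 3 (algebraic multiplicity 3).

For λ = 3: rank(A - 3I) = 2, rank((A - 3I)^2) = 1, rank((A - 3I)^3) = 0. The eigenspace has dimension 3 - 2 = 1, so there is 1 Jordan block; the rank sequence gives block sizes [3].

Assembling the blocks gives the Jordan form J above.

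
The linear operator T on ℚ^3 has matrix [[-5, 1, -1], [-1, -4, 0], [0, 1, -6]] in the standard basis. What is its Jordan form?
The characteristic polynomial is det(xI - A) = (x + 5)^3, so the eigenvalues are -5 (algebraic multiplicity 3).

For λ = -5: rank(A + 5I) = 2, rank((A + 5I)^2) = 1, rank((A + 5I)^3) = 0. The eigenspace has dimension 3 - 2 = 1, so there is 1 Jordan block; the rank sequence gives block sizes [3].

Assembling the blocks gives the Jordan form J above.

J = [[-5, 1, 0], [0, -5, 1], [0, 0, -5]]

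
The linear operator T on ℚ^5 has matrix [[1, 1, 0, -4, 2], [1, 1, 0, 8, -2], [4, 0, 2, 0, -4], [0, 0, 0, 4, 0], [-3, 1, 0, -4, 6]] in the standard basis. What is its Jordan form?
The characteristic polynomial is det(xI - A) = (x - 4)^2(x - 2)^3, so the eigenvalues are 2 (algebraic multiplicity 3), 4 (algebraic multiplicity 2).

For λ = 2: rank(A - 2I) = 3, rank((A - 2I)^2) = 2. The eigenspace has dimension 5 - 3 = 2, so there are 2 Jordan blocks; the rank sequence gives block sizes [2, 1].

For λ = 4: rank(A - 4I) = 3. The eigenspace has dimension 5 - 3 = 2, so there are 2 Jordan blocks; the rank sequence gives block sizes [1, 1].

Assembling the blocks gives the Jordan form J above.

J = [[2, 1, 0, 0, 0], [0, 2, 0, 0, 0], [0, 0, 2, 0, 0], [0, 0, 0, 4, 0], [0, 0, 0, 0, 4]]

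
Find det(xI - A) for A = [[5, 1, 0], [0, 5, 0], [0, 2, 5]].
χ_A(x) = (x - 5)^3

xI - A = [[x - 5, -1, 0], [0, x - 5, 0], [0, -2, x - 5]].

Expanding det(xI - A) along the first row:
det(xI - A) = + (x - 5)·det([[x - 5, 0], [-2, x - 5]]) - (-1)·det([[0, 0], [0, x - 5]]) + (0)·det([[0, x - 5], [0, -2]]).

Evaluating gives χ_A(x) = x^3 - 15x^2 + 75x - 125 = (x - 5)^3.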